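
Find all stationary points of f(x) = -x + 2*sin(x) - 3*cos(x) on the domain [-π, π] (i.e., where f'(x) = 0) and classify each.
f'(x) = 3*sin(x) + 2*cos(x) - 1

Solve f'(x) = 0 on [-π, π]:
  f'(x) = 0 ⇔ 3*sin(x) + 2*cos(x) = 1. Write the left side as R·cos(x + φ) with R = √(2² + (-3)²) = sqrt(13), cos φ = 2*sqrt(13)/13, sin φ = -3*sqrt(13)/13; then cos(x + φ) = sqrt(13)/13. Solve for x and keep the solutions lying in [-π, π].
  ⇒ x = atan((3 - 4*sqrt(3))/(2 + 6*sqrt(3))) ≈ -0.3070, atan((3 + 4*sqrt(3))/(2 - 6*sqrt(3))) + pi ≈ 2.2726

f''(x) = -2*sin(x) + 3*cos(x)
Second-derivative test at each critical point:
  f''(-0.3070) = 3.4641 > 0 → local minimum
  f''(2.2726) = -3.4641 < 0 → local maximum

Critical points: x = atan((3 - 4*sqrt(3))/(2 + 6*sqrt(3))) ≈ -0.3070 (local minimum); x = atan((3 + 4*sqrt(3))/(2 - 6*sqrt(3))) + pi ≈ 2.2726 (local maximum)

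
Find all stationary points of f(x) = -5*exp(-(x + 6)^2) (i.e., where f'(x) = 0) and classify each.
f'(x) = 10*(x + 6)*exp(-(x + 6)^2)

Solve f'(x) = 0:
  f'(x) = (10*x + 60)·exp(-(x + 6)^2) and exp(-(x + 6)^2) > 0 for every x, so f'(x) = 0 ⇔ 10*x + 60 = 0.
  Factor: 10*x + 60 = 10*(x + 6) = 0.
  ⇒ x = -6

f''(x) = 10*(1 - 2*(x + 6)^2)*exp(-(x + 6)^2)
Second-derivative test at each critical point:
  f''(-6) = 10 > 0 → local minimum

Critical points: x = -6 (local minimum)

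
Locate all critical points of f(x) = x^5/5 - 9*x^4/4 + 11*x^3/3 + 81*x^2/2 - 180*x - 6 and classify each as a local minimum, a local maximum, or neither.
f'(x) = x^4 - 9*x^3 + 11*x^2 + 81*x - 180

Solve f'(x) = 0:
  Factor: x^4 - 9*x^3 + 11*x^2 + 81*x - 180 = (x - 5)*(x - 4)*(x - 3)*(x + 3) = 0.
  ⇒ x = -3, 3, 4, 5

f''(x) = 4*x^3 - 27*x^2 + 22*x + 81
Second-derivative test at each critical point:
  f''(-3) = -336 < 0 → local maximum
  f''(3) = 12 > 0 → local minimum
  f''(4) = -7 < 0 → local maximum
  f''(5) = 16 > 0 → local minimum

Critical points: x = -3 (local maximum); x = 3 (local minimum); x = 4 (local maximum); x = 5 (local minimum)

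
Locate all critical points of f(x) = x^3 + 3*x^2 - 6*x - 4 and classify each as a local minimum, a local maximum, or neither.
f'(x) = 3*x^2 + 6*x - 6

Solve f'(x) = 0:
  Factor: 3*x^2 + 6*x - 6 = 3*(x^2 + 2*x - 2); x^2 + 2*x - 2 = 0 has no rational roots; quadratic formula: x = (-2 ± √12)/2.
  ⇒ x = -sqrt(3) - 1 ≈ -2.7321, -1 + sqrt(3) ≈ 0.7321

f''(x) = 6*x + 6
Second-derivative test at each critical point:
  f''(-2.7321) = -10.3923 < 0 → local maximum
  f''(0.7321) = 10.3923 > 0 → local minimum

Critical points: x = -sqrt(3) - 1 ≈ -2.7321 (local maximum); x = -1 + sqrt(3) ≈ 0.7321 (local minimum)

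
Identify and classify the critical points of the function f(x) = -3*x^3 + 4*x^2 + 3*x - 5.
f'(x) = -9*x^2 + 8*x + 3

Solve f'(x) = 0:
  9*x^2 - 8*x - 3 = 0 has no rational roots; quadratic formula: x = (8 ± √172)/18.
  ⇒ x = 4/9 - sqrt(43)/9 ≈ -0.2842, 4/9 + sqrt(43)/9 ≈ 1.1730

f''(x) = 8 - 18*x
Second-derivative test at each critical point:
  f''(-0.2842) = 13.1149 > 0 → local minimum
  f''(1.1730) = -13.1149 < 0 → local maximum

Critical points: x = 4/9 - sqrt(43)/9 ≈ -0.2842 (local minimum); x = 4/9 + sqrt(43)/9 ≈ 1.1730 (local maximum)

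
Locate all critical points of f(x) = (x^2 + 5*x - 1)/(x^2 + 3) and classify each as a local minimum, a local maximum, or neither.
f'(x) = (-5*x^2 + 8*x + 15)/(x^4 + 6*x^2 + 9)

Solve f'(x) = 0:
  f'(x) = -(5*x^2 - 8*x - 15)/(x^2 + 3)^2; the denominator is positive wherever f is defined, so f'(x) = 0 ⇔ -5*x^2 + 8*x + 15 = 0.
  5*x^2 - 8*x - 15 = 0 has no rational roots; quadratic formula: x = (8 ± √364)/10.
  ⇒ x = 4/5 - sqrt(91)/5 ≈ -1.1079, 4/5 + sqrt(91)/5 ≈ 2.7079

f''(x) = 2*(5*x^3 - 12*x^2 - 45*x + 12)/(x^6 + 9*x^4 + 27*x^2 + 27)
Second-derivative test at each critical point:
  f''(-1.1079) = 1.0676 > 0 → local minimum
  f''(2.7079) = -0.1787 < 0 → local maximum

Critical points: x = 4/5 - sqrt(91)/5 ≈ -1.1079 (local minimum); x = 4/5 + sqrt(91)/5 ≈ 2.7079 (local maximum)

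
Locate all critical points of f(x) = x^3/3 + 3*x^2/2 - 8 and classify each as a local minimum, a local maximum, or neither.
f'(x) = x*(x + 3)

Solve f'(x) = 0:
  Factor: x^2 + 3*x = x*(x + 3) = 0.
  ⇒ x = -3, 0

f''(x) = 2*x + 3
Second-derivative test at each critical point:
  f''(-3) = -3 < 0 → local maximum
  f''(0) = 3 > 0 → local minimum

Critical points: x = -3 (local maximum); x = 0 (local minimum)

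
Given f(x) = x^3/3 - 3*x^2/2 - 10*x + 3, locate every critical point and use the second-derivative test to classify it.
f'(x) = x^2 - 3*x - 10

Solve f'(x) = 0:
  Factor: x^2 - 3*x - 10 = (x - 5)*(x + 2) = 0.
  ⇒ x = -2, 5

f''(x) = 2*x - 3
Second-derivative test at each critical point:
  f''(-2) = -7 < 0 → local maximum
  f''(5) = 7 > 0 → local minimum

Critical points: x = -2 (local maximum); x = 5 (local minimum)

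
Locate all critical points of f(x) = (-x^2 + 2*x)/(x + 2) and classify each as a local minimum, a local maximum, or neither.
f'(x) = (-x^2 - 4*x + 4)/(x^2 + 4*x + 4)

Solve f'(x) = 0:
  f'(x) = -(x^2 + 4*x - 4)/(x + 2)^2; the denominator is positive wherever f is defined, so f'(x) = 0 ⇔ -x^2 - 4*x + 4 = 0.
  x^2 + 4*x - 4 = 0 has no rational roots; quadratic formula: x = (-4 ± √32)/2.
  ⇒ x = -2*sqrt(2) - 2 ≈ -4.8284, -2 + 2*sqrt(2) ≈ 0.8284

f''(x) = -16/(x^3 + 6*x^2 + 12*x + 8)
Second-derivative test at each critical point:
  f''(-4.8284) = 0.7071 > 0 → local minimum
  f''(0.8284) = -0.7071 < 0 → local maximum

Critical points: x = -2*sqrt(2) - 2 ≈ -4.8284 (local minimum); x = -2 + 2*sqrt(2) ≈ 0.8284 (local maximum)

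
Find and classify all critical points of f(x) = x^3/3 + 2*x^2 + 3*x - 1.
f'(x) = x^2 + 4*x + 3

Solve f'(x) = 0:
  Factor: x^2 + 4*x + 3 = (x + 1)*(x + 3) = 0.
  ⇒ x = -3, -1

f''(x) = 2*x + 4
Second-derivative test at each critical point:
  f''(-3) = -2 < 0 → local maximum
  f''(-1) = 2 > 0 → local minimum

Critical points: x = -3 (local maximum); x = -1 (local minimum)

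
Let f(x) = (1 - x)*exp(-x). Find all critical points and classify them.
f'(x) = (x - 2)*exp(-x)

Solve f'(x) = 0:
  f'(x) = (x - 2)·exp(-x) and exp(-x) > 0 for every x, so f'(x) = 0 ⇔ x - 2 = 0.
  x - 2 = 0.
  ⇒ x = 2

f''(x) = (3 - x)*exp(-x)
Second-derivative test at each critical point:
  f''(2) = 0.1353 > 0 → local minimum

Critical points: x = 2 (local minimum)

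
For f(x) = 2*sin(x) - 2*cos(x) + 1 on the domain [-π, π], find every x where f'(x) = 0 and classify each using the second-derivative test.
f'(x) = 2*sqrt(2)*sin(x + pi/4)

Solve f'(x) = 0 on [-π, π]:
  f'(x) = 0 ⇔ 2*cos(x) = -2*sin(x) ⇔ tan(x) = -1, i.e. x = arctan(-1) + nπ; keep the solutions lying in [-π, π].
  ⇒ x = -pi/4 ≈ -0.7854, 3*pi/4 ≈ 2.3562

f''(x) = 2*sqrt(2)*cos(x + pi/4)
Second-derivative test at each critical point:
  f''(-0.7854) = 2.8284 > 0 → local minimum
  f''(2.3562) = -2.8284 < 0 → local maximum

Critical points: x = -pi/4 ≈ -0.7854 (local minimum); x = 3*pi/4 ≈ 2.3562 (local maximum)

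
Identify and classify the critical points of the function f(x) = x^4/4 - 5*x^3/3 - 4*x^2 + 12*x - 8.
f'(x) = x^3 - 5*x^2 - 8*x + 12

Solve f'(x) = 0:
  Factor: x^3 - 5*x^2 - 8*x + 12 = (x - 6)*(x - 1)*(x + 2) = 0.
  ⇒ x = -2, 1, 6

f''(x) = 3*x^2 - 10*x - 8
Second-derivative test at each critical point:
  f''(-2) = 24 > 0 → local minimum
  f''(1) = -15 < 0 → local maximum
  f''(6) = 40 > 0 → local minimum

Critical points: x = -2 (local minimum); x = 1 (local maximum); x = 6 (local minimum)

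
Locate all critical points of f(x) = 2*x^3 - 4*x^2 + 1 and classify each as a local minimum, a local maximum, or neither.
f'(x) = 2*x*(3*x - 4)

Solve f'(x) = 0:
  Factor: 6*x^2 - 8*x = 2*x*(3*x - 4) = 0.
  ⇒ x = 0, 4/3

f''(x) = 12*x - 8
Second-derivative test at each critical point:
  f''(0) = -8 < 0 → local maximum
  f''(4/3) = 8 > 0 → local minimum

Critical points: x = 0 (local maximum); x = 4/3 (local minimum)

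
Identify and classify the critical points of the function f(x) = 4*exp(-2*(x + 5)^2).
f'(x) = 16*(-x - 5)*exp(-2*(x + 5)^2)

Solve f'(x) = 0:
  f'(x) = (-16*x - 80)·exp(-2*(x + 5)^2) and exp(-2*(x + 5)^2) > 0 for every x, so f'(x) = 0 ⇔ -16*x - 80 = 0.
  Factor: -16*x - 80 = -16*(x + 5) = 0.
  ⇒ x = -5

f''(x) = 16*(4*(x + 5)^2 - 1)*exp(-2*(x + 5)^2)
Second-derivative test at each critical point:
  f''(-5) = -16 < 0 → local maximum

Critical points: x = -5 (local maximum)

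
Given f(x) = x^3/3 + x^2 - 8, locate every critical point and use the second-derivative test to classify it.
f'(x) = x*(x + 2)

Solve f'(x) = 0:
  Factor: x^2 + 2*x = x*(x + 2) = 0.
  ⇒ x = -2, 0

f''(x) = 2*x + 2
Second-derivative test at each critical point:
  f''(-2) = -2 < 0 → local maximum
  f''(0) = 2 > 0 → local minimum

Critical points: x = -2 (local maximum); x = 0 (local minimum)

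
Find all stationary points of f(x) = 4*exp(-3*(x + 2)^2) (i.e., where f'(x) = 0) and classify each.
f'(x) = 24*(-x - 2)*exp(-3*(x + 2)^2)

Solve f'(x) = 0:
  f'(x) = (-24*x - 48)·exp(-3*(x + 2)^2) and exp(-3*(x + 2)^2) > 0 for every x, so f'(x) = 0 ⇔ -24*x - 48 = 0.
  Factor: -24*x - 48 = -24*(x + 2) = 0.
  ⇒ x = -2

f''(x) = 24*(6*(x + 2)^2 - 1)*exp(-3*(x + 2)^2)
Second-derivative test at each critical point:
  f''(-2) = -24 < 0 → local maximum

Critical points: x = -2 (local maximum)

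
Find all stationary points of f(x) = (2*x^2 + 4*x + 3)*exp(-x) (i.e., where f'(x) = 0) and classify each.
f'(x) = (1 - 2*x^2)*exp(-x)

Solve f'(x) = 0:
  f'(x) = (1 - 2*x^2)·exp(-x) and exp(-x) > 0 for every x, so f'(x) = 0 ⇔ 1 - 2*x^2 = 0.
  2*x^2 - 1 = 0 has no rational roots; quadratic formula: x = (0 ± √8)/4.
  ⇒ x = -sqrt(2)/2 ≈ -0.7071, sqrt(2)/2 ≈ 0.7071

f''(x) = (2*x^2 - 4*x - 1)*exp(-x)
Second-derivative test at each critical point:
  f''(-0.7071) = 5.7364 > 0 → local minimum
  f''(0.7071) = -1.3946 < 0 → local maximum

Critical points: x = -sqrt(2)/2 ≈ -0.7071 (local minimum); x = sqrt(2)/2 ≈ 0.7071 (local maximum)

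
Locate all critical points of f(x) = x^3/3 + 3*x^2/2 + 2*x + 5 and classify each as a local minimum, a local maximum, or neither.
f'(x) = x^2 + 3*x + 2

Solve f'(x) = 0:
  Factor: x^2 + 3*x + 2 = (x + 1)*(x + 2) = 0.
  ⇒ x = -2, -1

f''(x) = 2*x + 3
Second-derivative test at each critical point:
  f''(-2) = -1 < 0 → local maximum
  f''(-1) = 1 > 0 → local minimum

Critical points: x = -2 (local maximum); x = -1 (local minimum)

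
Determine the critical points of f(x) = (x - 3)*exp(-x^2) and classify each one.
f'(x) = (-2*x*(x - 3) + 1)*exp(-x^2)

Solve f'(x) = 0:
  f'(x) = (-2*x^2 + 6*x + 1)·exp(-x^2) and exp(-x^2) > 0 for every x, so f'(x) = 0 ⇔ -2*x^2 + 6*x + 1 = 0.
  2*x^2 - 6*x - 1 = 0 has no rational roots; quadratic formula: x = (6 ± √44)/4.
  ⇒ x = 3/2 - sqrt(11)/2 ≈ -0.1583, 3/2 + sqrt(11)/2 ≈ 3.1583

f''(x) = 2*(2*x^2*(x - 3) - 3*x + 3)*exp(-x^2)
Second-derivative test at each critical point:
  f''(-0.1583) = 6.4691 > 0 → local minimum
  f''(3.1583) = -3.088e-04 < 0 → local maximum

Critical points: x = 3/2 - sqrt(11)/2 ≈ -0.1583 (local minimum); x = 3/2 + sqrt(11)/2 ≈ 3.1583 (local maximum)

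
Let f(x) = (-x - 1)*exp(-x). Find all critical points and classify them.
f'(x) = x*exp(-x)

Solve f'(x) = 0:
  f'(x) = (x)·exp(-x) and exp(-x) > 0 for every x, so f'(x) = 0 ⇔ x = 0.
  x = 0.
  ⇒ x = 0

f''(x) = (1 - x)*exp(-x)
Second-derivative test at each critical point:
  f''(0) = 1 > 0 → local minimum

Critical points: x = 0 (local minimum)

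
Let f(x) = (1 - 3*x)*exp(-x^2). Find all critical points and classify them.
f'(x) = (2*x*(3*x - 1) - 3)*exp(-x^2)

Solve f'(x) = 0:
  f'(x) = (6*x^2 - 2*x - 3)·exp(-x^2) and exp(-x^2) > 0 for every x, so f'(x) = 0 ⇔ 6*x^2 - 2*x - 3 = 0.
  6*x^2 - 2*x - 3 = 0 has no rational roots; quadratic formula: x = (2 ± √76)/12.
  ⇒ x = 1/6 - sqrt(19)/6 ≈ -0.5598, 1/6 + sqrt(19)/6 ≈ 0.8931

f''(x) = 2*(2*x^2*(1 - 3*x) + 9*x - 1)*exp(-x^2)
Second-derivative test at each critical point:
  f''(-0.5598) = -6.3724 < 0 → local maximum
  f''(0.8931) = 3.9261 > 0 → local minimum

Critical points: x = 1/6 - sqrt(19)/6 ≈ -0.5598 (local maximum); x = 1/6 + sqrt(19)/6 ≈ 0.8931 (local minimum)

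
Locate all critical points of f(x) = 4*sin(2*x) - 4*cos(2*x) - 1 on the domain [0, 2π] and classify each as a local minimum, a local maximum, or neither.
f'(x) = 8*sqrt(2)*sin(2*x + pi/4)

Solve f'(x) = 0 on [0, 2π]:
  f'(x) = 0 ⇔ 4*cos(2*x) = -4*sin(2*x) ⇔ tan(2*x) = -1, i.e. 2*x = arctan(-1) + nπ; keep the solutions lying in [0, 2π].
  ⇒ x = 3*pi/8 ≈ 1.1781, 7*pi/8 ≈ 2.7489, 11*pi/8 ≈ 4.3197, 15*pi/8 ≈ 5.8905

f''(x) = 16*sqrt(2)*cos(2*x + pi/4)
Second-derivative test at each critical point:
  f''(1.1781) = -22.6274 < 0 → local maximum
  f''(2.7489) = 22.6274 > 0 → local minimum
  f''(4.3197) = -22.6274 < 0 → local maximum
  f''(5.8905) = 22.6274 > 0 → local minimum

Critical points: x = 3*pi/8 ≈ 1.1781 (local maximum); x = 7*pi/8 ≈ 2.7489 (local minimum); x = 11*pi/8 ≈ 4.3197 (local maximum); x = 15*pi/8 ≈ 5.8905 (local minimum)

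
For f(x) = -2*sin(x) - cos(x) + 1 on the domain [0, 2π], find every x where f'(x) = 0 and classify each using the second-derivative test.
f'(x) = sin(x) - 2*cos(x)

Solve f'(x) = 0 on [0, 2π]:
  f'(x) = 0 ⇔ -2*cos(x) = -sin(x) ⇔ tan(x) = 2, i.e. x = arctan(2) + nπ; keep the solutions lying in [0, 2π].
  ⇒ x = atan(2) ≈ 1.1071, atan(2) + pi ≈ 4.2487

f''(x) = 2*sin(x) + cos(x)
Second-derivative test at each critical point:
  f''(1.1071) = 2.2361 > 0 → local minimum
  f''(4.2487) = -2.2361 < 0 → local maximum

Critical points: x = atan(2) ≈ 1.1071 (local minimum); x = atan(2) + pi ≈ 4.2487 (local maximum)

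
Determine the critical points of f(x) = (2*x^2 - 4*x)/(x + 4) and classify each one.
f'(x) = 2*(x^2 + 8*x - 8)/(x^2 + 8*x + 16)

Solve f'(x) = 0:
  f'(x) = 2*(x^2 + 8*x - 8)/(x + 4)^2; the denominator is positive wherever f is defined, so f'(x) = 0 ⇔ 2*x^2 + 16*x - 16 = 0.
  Factor: 2*x^2 + 16*x - 16 = 2*(x^2 + 8*x - 8); x^2 + 8*x - 8 = 0 has no rational roots; quadratic formula: x = (-8 ± √96)/2.
  ⇒ x = -2*sqrt(6) - 4 ≈ -8.8990, -4 + 2*sqrt(6) ≈ 0.8990

f''(x) = 96/(x^3 + 12*x^2 + 48*x + 64)
Second-derivative test at each critical point:
  f''(-8.8990) = -0.8165 < 0 → local maximum
  f''(0.8990) = 0.8165 > 0 → local minimum

Critical points: x = -2*sqrt(6) - 4 ≈ -8.8990 (local maximum); x = -4 + 2*sqrt(6) ≈ 0.8990 (local minimum)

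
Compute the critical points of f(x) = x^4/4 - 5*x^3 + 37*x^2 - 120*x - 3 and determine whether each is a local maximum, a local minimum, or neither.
f'(x) = x^3 - 15*x^2 + 74*x - 120

Solve f'(x) = 0:
  Factor: x^3 - 15*x^2 + 74*x - 120 = (x - 6)*(x - 5)*(x - 4) = 0.
  ⇒ x = 4, 5, 6

f''(x) = 3*x^2 - 30*x + 74
Second-derivative test at each critical point:
  f''(4) = 2 > 0 → local minimum
  f''(5) = -1 < 0 → local maximum
  f''(6) = 2 > 0 → local minimum

Critical points: x = 4 (local minimum); x = 5 (local maximum); x = 6 (local minimum)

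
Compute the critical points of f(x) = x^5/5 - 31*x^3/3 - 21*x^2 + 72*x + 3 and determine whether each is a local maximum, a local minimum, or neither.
f'(x) = x^4 - 31*x^2 - 42*x + 72

Solve f'(x) = 0:
  Factor: x^4 - 31*x^2 - 42*x + 72 = (x - 6)*(x - 1)*(x + 3)*(x + 4) = 0.
  ⇒ x = -4, -3, 1, 6

f''(x) = 4*x^3 - 62*x - 42
Second-derivative test at each critical point:
  f''(-4) = -50 < 0 → local maximum
  f''(-3) = 36 > 0 → local minimum
  f''(1) = -100 < 0 → local maximum
  f''(6) = 450 > 0 → local minimum

Critical points: x = -4 (local maximum); x = -3 (local minimum); x = 1 (local maximum); x = 6 (local minimum)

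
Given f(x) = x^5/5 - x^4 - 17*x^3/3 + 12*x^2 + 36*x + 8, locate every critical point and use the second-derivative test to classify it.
f'(x) = x^4 - 4*x^3 - 17*x^2 + 24*x + 36

Solve f'(x) = 0:
  Factor: x^4 - 4*x^3 - 17*x^2 + 24*x + 36 = (x - 6)*(x - 2)*(x + 1)*(x + 3) = 0.
  ⇒ x = -3, -1, 2, 6

f''(x) = 4*x^3 - 12*x^2 - 34*x + 24
Second-derivative test at each critical point:
  f''(-3) = -90 < 0 → local maximum
  f''(-1) = 42 > 0 → local minimum
  f''(2) = -60 < 0 → local maximum
  f''(6) = 252 > 0 → local minimum

Critical points: x = -3 (local maximum); x = -1 (local minimum); x = 2 (local maximum); x = 6 (local minimum)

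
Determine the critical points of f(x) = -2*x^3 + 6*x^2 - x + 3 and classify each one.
f'(x) = -6*x^2 + 12*x - 1

Solve f'(x) = 0:
  6*x^2 - 12*x + 1 = 0 has no rational roots; quadratic formula: x = (12 ± √120)/12.
  ⇒ x = 1 - sqrt(30)/6 ≈ 0.0871, sqrt(30)/6 + 1 ≈ 1.9129

f''(x) = 12 - 12*x
Second-derivative test at each critical point:
  f''(0.0871) = 10.9545 > 0 → local minimum
  f''(1.9129) = -10.9545 < 0 → local maximum

Critical points: x = 1 - sqrt(30)/6 ≈ 0.0871 (local minimum); x = sqrt(30)/6 + 1 ≈ 1.9129 (local maximum)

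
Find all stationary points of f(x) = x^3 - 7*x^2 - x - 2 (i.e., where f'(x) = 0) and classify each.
f'(x) = 3*x^2 - 14*x - 1

Solve f'(x) = 0:
  3*x^2 - 14*x - 1 = 0 has no rational roots; quadratic formula: x = (14 ± √208)/6.
  ⇒ x = 7/3 - 2*sqrt(13)/3 ≈ -0.0704, 7/3 + 2*sqrt(13)/3 ≈ 4.7370

f''(x) = 6*x - 14
Second-derivative test at each critical point:
  f''(-0.0704) = -14.4222 < 0 → local maximum
  f''(4.7370) = 14.4222 > 0 → local minimum

Critical points: x = 7/3 - 2*sqrt(13)/3 ≈ -0.0704 (local maximum); x = 7/3 + 2*sqrt(13)/3 ≈ 4.7370 (local minimum)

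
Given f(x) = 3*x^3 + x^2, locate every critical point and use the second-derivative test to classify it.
f'(x) = x*(9*x + 2)

Solve f'(x) = 0:
  Factor: 9*x^2 + 2*x = x*(9*x + 2) = 0.
  ⇒ x = -2/9, 0

f''(x) = 18*x + 2
Second-derivative test at each critical point:
  f''(-2/9) = -2 < 0 → local maximum
  f''(0) = 2 > 0 → local minimum

Critical points: x = -2/9 (local maximum); x = 0 (local minimum)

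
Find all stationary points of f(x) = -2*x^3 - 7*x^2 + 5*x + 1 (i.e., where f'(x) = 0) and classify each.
f'(x) = -6*x^2 - 14*x + 5

Solve f'(x) = 0:
  6*x^2 + 14*x - 5 = 0 has no rational roots; quadratic formula: x = (-14 ± √316)/12.
  ⇒ x = -sqrt(79)/6 - 7/6 ≈ -2.6480, -7/6 + sqrt(79)/6 ≈ 0.3147

f''(x) = -12*x - 14
Second-derivative test at each critical point:
  f''(-2.6480) = 17.7764 > 0 → local minimum
  f''(0.3147) = -17.7764 < 0 → local maximum

Critical points: x = -sqrt(79)/6 - 7/6 ≈ -2.6480 (local minimum); x = -7/6 + sqrt(79)/6 ≈ 0.3147 (local maximum)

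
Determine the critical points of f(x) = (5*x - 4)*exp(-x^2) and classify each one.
f'(x) = (-2*x*(5*x - 4) + 5)*exp(-x^2)

Solve f'(x) = 0:
  f'(x) = (-10*x^2 + 8*x + 5)·exp(-x^2) and exp(-x^2) > 0 for every x, so f'(x) = 0 ⇔ -10*x^2 + 8*x + 5 = 0.
  10*x^2 - 8*x - 5 = 0 has no rational roots; quadratic formula: x = (8 ± √264)/20.
  ⇒ x = 2/5 - sqrt(66)/10 ≈ -0.4124, 2/5 + sqrt(66)/10 ≈ 1.2124

f''(x) = 2*(2*x^2*(5*x - 4) - 15*x + 4)*exp(-x^2)
Second-derivative test at each critical point:
  f''(-0.4124) = 13.7069 > 0 → local minimum
  f''(1.2124) = -3.7361 < 0 → local maximum

Critical points: x = 2/5 - sqrt(66)/10 ≈ -0.4124 (local minimum); x = 2/5 + sqrt(66)/10 ≈ 1.2124 (local maximum)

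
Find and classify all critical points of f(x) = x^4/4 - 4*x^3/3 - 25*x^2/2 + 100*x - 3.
f'(x) = x^3 - 4*x^2 - 25*x + 100

Solve f'(x) = 0:
  Factor: x^3 - 4*x^2 - 25*x + 100 = (x - 5)*(x - 4)*(x + 5) = 0.
  ⇒ x = -5, 4, 5

f''(x) = 3*x^2 - 8*x - 25
Second-derivative test at each critical point:
  f''(-5) = 90 > 0 → local minimum
  f''(4) = -9 < 0 → local maximum
  f''(5) = 10 > 0 → local minimum

Critical points: x = -5 (local minimum); x = 4 (local maximum); x = 5 (local minimum)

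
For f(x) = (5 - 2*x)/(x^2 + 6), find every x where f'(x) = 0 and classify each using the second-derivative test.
f'(x) = 2*(x^2 - 5*x - 6)/(x^4 + 12*x^2 + 36)

Solve f'(x) = 0:
  f'(x) = 2*(x - 6)*(x + 1)/(x^2 + 6)^2; the denominator is positive wherever f is defined, so f'(x) = 0 ⇔ 2*x^2 - 10*x - 12 = 0.
  Factor: 2*x^2 - 10*x - 12 = 2*(x - 6)*(x + 1) = 0.
  ⇒ x = -1, 6

f''(x) = 2*(4*x^2*(5 - 2*x) + (6*x - 5)*(x^2 + 6))/(x^2 + 6)^3
Second-derivative test at each critical point:
  f''(-1) = -2/7 < 0 → local maximum
  f''(6) = 1/126 > 0 → local minimum

Critical points: x = -1 (local maximum); x = 6 (local minimum)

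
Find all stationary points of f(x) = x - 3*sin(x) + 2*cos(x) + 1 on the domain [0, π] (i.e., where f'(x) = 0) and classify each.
f'(x) = -2*sin(x) - 3*cos(x) + 1

Solve f'(x) = 0 on [0, π]:
  f'(x) = 0 ⇔ -2*sin(x) - 3*cos(x) = -1. Write the left side as R·cos(x + φ) with R = √((-3)² + 2²) = sqrt(13), cos φ = -3*sqrt(13)/13, sin φ = 2*sqrt(13)/13; then cos(x + φ) = -sqrt(13)/13. Solve for x and keep the solutions lying in [0, π].
  ⇒ x = atan((2 + 6*sqrt(3))/(3 - 4*sqrt(3))) + pi ≈ 1.8778

f''(x) = 3*sin(x) - 2*cos(x)
Second-derivative test at each critical point:
  f''(1.8778) = 3.4641 > 0 → local minimum

Critical points: x = atan((2 + 6*sqrt(3))/(3 - 4*sqrt(3))) + pi ≈ 1.8778 (local minimum)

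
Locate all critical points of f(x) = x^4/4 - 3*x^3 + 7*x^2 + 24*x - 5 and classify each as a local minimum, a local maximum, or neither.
f'(x) = x^3 - 9*x^2 + 14*x + 24

Solve f'(x) = 0:
  Factor: x^3 - 9*x^2 + 14*x + 24 = (x - 6)*(x - 4)*(x + 1) = 0.
  ⇒ x = -1, 4, 6

f''(x) = 3*x^2 - 18*x + 14
Second-derivative test at each critical point:
  f''(-1) = 35 > 0 → local minimum
  f''(4) = -10 < 0 → local maximum
  f''(6) = 14 > 0 → local minimum

Critical points: x = -1 (local minimum); x = 4 (local maximum); x = 6 (local minimum)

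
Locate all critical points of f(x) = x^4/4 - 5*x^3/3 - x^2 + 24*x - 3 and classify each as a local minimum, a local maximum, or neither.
f'(x) = x^3 - 5*x^2 - 2*x + 24

Solve f'(x) = 0:
  Factor: x^3 - 5*x^2 - 2*x + 24 = (x - 4)*(x - 3)*(x + 2) = 0.
  ⇒ x = -2, 3, 4

f''(x) = 3*x^2 - 10*x - 2
Second-derivative test at each critical point:
  f''(-2) = 30 > 0 → local minimum
  f''(3) = -5 < 0 → local maximum
  f''(4) = 6 > 0 → local minimum

Critical points: x = -2 (local minimum); x = 3 (local maximum); x = 4 (local minimum)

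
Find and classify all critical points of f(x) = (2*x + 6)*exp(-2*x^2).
f'(x) = 2*(-4*x*(x + 3) + 1)*exp(-2*x^2)

Solve f'(x) = 0:
  f'(x) = (-8*x^2 - 24*x + 2)·exp(-2*x^2) and exp(-2*x^2) > 0 for every x, so f'(x) = 0 ⇔ -8*x^2 - 24*x + 2 = 0.
  Factor: -8*x^2 - 24*x + 2 = -2*(4*x^2 + 12*x - 1); 4*x^2 + 12*x - 1 = 0 has no rational roots; quadratic formula: x = (-12 ± √160)/8.
  ⇒ x = -sqrt(10)/2 - 3/2 ≈ -3.0811, -3/2 + sqrt(10)/2 ≈ 0.0811

f''(x) = 8*(4*x^2*(x + 3) - 3*x - 3)*exp(-2*x^2)
Second-derivative test at each critical point:
  f''(-3.0811) = 1.436e-07 > 0 → local minimum
  f''(0.0811) = -24.9673 < 0 → local maximum

Critical points: x = -sqrt(10)/2 - 3/2 ≈ -3.0811 (local minimum); x = -3/2 + sqrt(10)/2 ≈ 0.0811 (local maximum)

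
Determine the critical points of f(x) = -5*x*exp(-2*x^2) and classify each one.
f'(x) = 5*(4*x^2 - 1)*exp(-2*x^2)

Solve f'(x) = 0:
  f'(x) = (20*x^2 - 5)·exp(-2*x^2) and exp(-2*x^2) > 0 for every x, so f'(x) = 0 ⇔ 20*x^2 - 5 = 0.
  Factor: 20*x^2 - 5 = 5*(2*x - 1)*(2*x + 1) = 0.
  ⇒ x = -1/2, 1/2

f''(x) = (-80*x^3 + 60*x)*exp(-2*x^2)
Second-derivative test at each critical point:
  f''(-1/2) = -12.1306 < 0 → local maximum
  f''(1/2) = 12.1306 > 0 → local minimum

Critical points: x = -1/2 (local maximum); x = 1/2 (local minimum)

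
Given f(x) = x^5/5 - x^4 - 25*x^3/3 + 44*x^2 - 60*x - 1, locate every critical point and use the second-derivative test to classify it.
f'(x) = x^4 - 4*x^3 - 25*x^2 + 88*x - 60

Solve f'(x) = 0:
  Factor: x^4 - 4*x^3 - 25*x^2 + 88*x - 60 = (x - 6)*(x - 2)*(x - 1)*(x + 5) = 0.
  ⇒ x = -5, 1, 2, 6

f''(x) = 4*x^3 - 12*x^2 - 50*x + 88
Second-derivative test at each critical point:
  f''(-5) = -462 < 0 → local maximum
  f''(1) = 30 > 0 → local minimum
  f''(2) = -28 < 0 → local maximum
  f''(6) = 220 > 0 → local minimum

Critical points: x = -5 (local maximum); x = 1 (local minimum); x = 2 (local maximum); x = 6 (local minimum)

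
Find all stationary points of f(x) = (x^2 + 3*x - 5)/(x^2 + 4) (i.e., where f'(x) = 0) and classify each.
f'(x) = 3*(-x^2 + 6*x + 4)/(x^4 + 8*x^2 + 16)

Solve f'(x) = 0:
  f'(x) = -3*(x^2 - 6*x - 4)/(x^2 + 4)^2; the denominator is positive wherever f is defined, so f'(x) = 0 ⇔ -3*x^2 + 18*x + 12 = 0.
  Factor: -3*x^2 + 18*x + 12 = -3*(x^2 - 6*x - 4); x^2 - 6*x - 4 = 0 has no rational roots; quadratic formula: x = (6 ± √52)/2.
  ⇒ x = 3 - sqrt(13) ≈ -0.6056, 3 + sqrt(13) ≈ 6.6056

f''(x) = 6*(x^3 - 9*x^2 - 12*x + 12)/(x^6 + 12*x^4 + 48*x^2 + 64)
Second-derivative test at each critical point:
  f''(-0.6056) = 1.1345 > 0 → local minimum
  f''(6.6056) = -0.0095 < 0 → local maximum

Critical points: x = 3 - sqrt(13) ≈ -0.6056 (local minimum); x = 3 + sqrt(13) ≈ 6.6056 (local maximum)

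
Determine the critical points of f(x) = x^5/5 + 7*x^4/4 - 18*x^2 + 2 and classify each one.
f'(x) = x*(x^3 + 7*x^2 - 36)

Solve f'(x) = 0:
  Factor: x^4 + 7*x^3 - 36*x = x*(x - 2)*(x + 3)*(x + 6) = 0.
  ⇒ x = -6, -3, 0, 2

f''(x) = 4*x^3 + 21*x^2 - 36
Second-derivative test at each critical point:
  f''(-6) = -144 < 0 → local maximum
  f''(-3) = 45 > 0 → local minimum
  f''(0) = -36 < 0 → local maximum
  f''(2) = 80 > 0 → local minimum

Critical points: x = -6 (local maximum); x = -3 (local minimum); x = 0 (local maximum); x = 2 (local minimum)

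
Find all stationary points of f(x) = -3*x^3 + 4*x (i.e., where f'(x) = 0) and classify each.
f'(x) = 4 - 9*x^2

Solve f'(x) = 0:
  Factor: 4 - 9*x^2 = -(3*x - 2)*(3*x + 2) = 0.
  ⇒ x = -2/3, 2/3

f''(x) = -18*x
Second-derivative test at each critical point:
  f''(-2/3) = 12 > 0 → local minimum
  f''(2/3) = -12 < 0 → local maximum

Critical points: x = -2/3 (local minimum); x = 2/3 (local maximum)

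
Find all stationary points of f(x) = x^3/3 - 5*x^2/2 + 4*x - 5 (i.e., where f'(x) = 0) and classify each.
f'(x) = x^2 - 5*x + 4

Solve f'(x) = 0:
  Factor: x^2 - 5*x + 4 = (x - 4)*(x - 1) = 0.
  ⇒ x = 1, 4

f''(x) = 2*x - 5
Second-derivative test at each critical point:
  f''(1) = -3 < 0 → local maximum
  f''(4) = 3 > 0 → local minimum

Critical points: x = 1 (local maximum); x = 4 (local minimum)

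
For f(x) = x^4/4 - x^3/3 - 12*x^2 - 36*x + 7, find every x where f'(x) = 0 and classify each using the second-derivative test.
f'(x) = x^3 - x^2 - 24*x - 36

Solve f'(x) = 0:
  Factor: x^3 - x^2 - 24*x - 36 = (x - 6)*(x + 2)*(x + 3) = 0.
  ⇒ x = -3, -2, 6

f''(x) = 3*x^2 - 2*x - 24
Second-derivative test at each critical point:
  f''(-3) = 9 > 0 → local minimum
  f''(-2) = -8 < 0 → local maximum
  f''(6) = 72 > 0 → local minimum

Critical points: x = -3 (local minimum); x = -2 (local maximum); x = 6 (local minimum)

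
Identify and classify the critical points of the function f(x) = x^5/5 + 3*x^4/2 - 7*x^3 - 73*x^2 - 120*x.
f'(x) = x^4 + 6*x^3 - 21*x^2 - 146*x - 120

Solve f'(x) = 0:
  Factor: x^4 + 6*x^3 - 21*x^2 - 146*x - 120 = (x - 5)*(x + 1)*(x + 4)*(x + 6) = 0.
  ⇒ x = -6, -4, -1, 5

f''(x) = 4*x^3 + 18*x^2 - 42*x - 146
Second-derivative test at each critical point:
  f''(-6) = -110 < 0 → local maximum
  f''(-4) = 54 > 0 → local minimum
  f''(-1) = -90 < 0 → local maximum
  f''(5) = 594 > 0 → local minimum

Critical points: x = -6 (local maximum); x = -4 (local minimum); x = -1 (local maximum); x = 5 (local minimum)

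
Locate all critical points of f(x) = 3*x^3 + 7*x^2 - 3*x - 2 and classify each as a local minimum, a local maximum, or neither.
f'(x) = 9*x^2 + 14*x - 3

Solve f'(x) = 0:
  9*x^2 + 14*x - 3 = 0 has no rational roots; quadratic formula: x = (-14 ± √304)/18.
  ⇒ x = -2*sqrt(19)/9 - 7/9 ≈ -1.7464, -7/9 + 2*sqrt(19)/9 ≈ 0.1909

f''(x) = 18*x + 14
Second-derivative test at each critical point:
  f''(-1.7464) = -17.4356 < 0 → local maximum
  f''(0.1909) = 17.4356 > 0 → local minimum

Critical points: x = -2*sqrt(19)/9 - 7/9 ≈ -1.7464 (local maximum); x = -7/9 + 2*sqrt(19)/9 ≈ 0.1909 (local minimum)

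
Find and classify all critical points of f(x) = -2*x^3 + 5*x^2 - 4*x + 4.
f'(x) = -6*x^2 + 10*x - 4

Solve f'(x) = 0:
  Factor: -6*x^2 + 10*x - 4 = -2*(x - 1)*(3*x - 2) = 0.
  ⇒ x = 2/3, 1

f''(x) = 10 - 12*x
Second-derivative test at each critical point:
  f''(2/3) = 2 > 0 → local minimum
  f''(1) = -2 < 0 → local maximum

Critical points: x = 2/3 (local minimum); x = 1 (local maximum)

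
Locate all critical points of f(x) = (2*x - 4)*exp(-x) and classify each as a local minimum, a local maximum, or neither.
f'(x) = 2*(3 - x)*exp(-x)

Solve f'(x) = 0:
  f'(x) = (6 - 2*x)·exp(-x) and exp(-x) > 0 for every x, so f'(x) = 0 ⇔ 6 - 2*x = 0.
  Factor: 6 - 2*x = -2*(x - 3) = 0.
  ⇒ x = 3

f''(x) = 2*(x - 4)*exp(-x)
Second-derivative test at each critical point:
  f''(3) = -0.0996 < 0 → local maximum

Critical points: x = 3 (local maximum)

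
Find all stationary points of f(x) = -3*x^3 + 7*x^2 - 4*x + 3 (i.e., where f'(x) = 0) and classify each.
f'(x) = -9*x^2 + 14*x - 4

Solve f'(x) = 0:
  9*x^2 - 14*x + 4 = 0 has no rational roots; quadratic formula: x = (14 ± √52)/18.
  ⇒ x = 7/9 - sqrt(13)/9 ≈ 0.3772, sqrt(13)/9 + 7/9 ≈ 1.1784

f''(x) = 14 - 18*x
Second-derivative test at each critical point:
  f''(0.3772) = 7.2111 > 0 → local minimum
  f''(1.1784) = -7.2111 < 0 → local maximum

Critical points: x = 7/9 - sqrt(13)/9 ≈ 0.3772 (local minimum); x = sqrt(13)/9 + 7/9 ≈ 1.1784 (local maximum)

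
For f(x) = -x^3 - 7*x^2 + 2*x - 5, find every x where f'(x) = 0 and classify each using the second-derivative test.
f'(x) = -3*x^2 - 14*x + 2

Solve f'(x) = 0:
  3*x^2 + 14*x - 2 = 0 has no rational roots; quadratic formula: x = (-14 ± √220)/6.
  ⇒ x = -sqrt(55)/3 - 7/3 ≈ -4.8054, -7/3 + sqrt(55)/3 ≈ 0.1387

f''(x) = -6*x - 14
Second-derivative test at each critical point:
  f''(-4.8054) = 14.8324 > 0 → local minimum
  f''(0.1387) = -14.8324 < 0 → local maximum

Critical points: x = -sqrt(55)/3 - 7/3 ≈ -4.8054 (local minimum); x = -7/3 + sqrt(55)/3 ≈ 0.1387 (local maximum)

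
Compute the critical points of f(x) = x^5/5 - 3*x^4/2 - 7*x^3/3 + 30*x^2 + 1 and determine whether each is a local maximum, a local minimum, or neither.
f'(x) = x*(x^3 - 6*x^2 - 7*x + 60)

Solve f'(x) = 0:
  Factor: x^4 - 6*x^3 - 7*x^2 + 60*x = x*(x - 5)*(x - 4)*(x + 3) = 0.
  ⇒ x = -3, 0, 4, 5

f''(x) = 4*x^3 - 18*x^2 - 14*x + 60
Second-derivative test at each critical point:
  f''(-3) = -168 < 0 → local maximum
  f''(0) = 60 > 0 → local minimum
  f''(4) = -28 < 0 → local maximum
  f''(5) = 40 > 0 → local minimum

Critical points: x = -3 (local maximum); x = 0 (local minimum); x = 4 (local maximum); x = 5 (local minimum)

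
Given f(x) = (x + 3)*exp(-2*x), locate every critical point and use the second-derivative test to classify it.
f'(x) = (-2*x - 5)*exp(-2*x)

Solve f'(x) = 0:
  f'(x) = (-2*x - 5)·exp(-2*x) and exp(-2*x) > 0 for every x, so f'(x) = 0 ⇔ -2*x - 5 = 0.
  -2*x - 5 = 0.
  ⇒ x = -5/2

f''(x) = 4*(x + 2)*exp(-2*x)
Second-derivative test at each critical point:
  f''(-5/2) = -296.8263 < 0 → local maximum

Critical points: x = -5/2 (local maximum)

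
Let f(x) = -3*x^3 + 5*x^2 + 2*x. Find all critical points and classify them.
f'(x) = -9*x^2 + 10*x + 2

Solve f'(x) = 0:
  9*x^2 - 10*x - 2 = 0 has no rational roots; quadratic formula: x = (10 ± √172)/18.
  ⇒ x = 5/9 - sqrt(43)/9 ≈ -0.1730, 5/9 + sqrt(43)/9 ≈ 1.2842

f''(x) = 10 - 18*x
Second-derivative test at each critical point:
  f''(-0.1730) = 13.1149 > 0 → local minimum
  f''(1.2842) = -13.1149 < 0 → local maximum

Critical points: x = 5/9 - sqrt(43)/9 ≈ -0.1730 (local minimum); x = 5/9 + sqrt(43)/9 ≈ 1.2842 (local maximum)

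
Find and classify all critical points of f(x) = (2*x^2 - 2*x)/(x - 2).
f'(x) = 2*(x^2 - 4*x + 2)/(x^2 - 4*x + 4)

Solve f'(x) = 0:
  f'(x) = 2*(x^2 - 4*x + 2)/(x - 2)^2; the denominator is positive wherever f is defined, so f'(x) = 0 ⇔ 2*x^2 - 8*x + 4 = 0.
  Factor: 2*x^2 - 8*x + 4 = 2*(x^2 - 4*x + 2); x^2 - 4*x + 2 = 0 has no rational roots; quadratic formula: x = (4 ± √8)/2.
  ⇒ x = 2 - sqrt(2) ≈ 0.5858, sqrt(2) + 2 ≈ 3.4142

f''(x) = 8/(x^3 - 6*x^2 + 12*x - 8)
Second-derivative test at each critical point:
  f''(0.5858) = -2.8284 < 0 → local maximum
  f''(3.4142) = 2.8284 > 0 → local minimum

Critical points: x = 2 - sqrt(2) ≈ 0.5858 (local maximum); x = sqrt(2) + 2 ≈ 3.4142 (local minimum)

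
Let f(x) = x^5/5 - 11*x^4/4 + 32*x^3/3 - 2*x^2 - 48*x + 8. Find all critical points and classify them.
f'(x) = x^4 - 11*x^3 + 32*x^2 - 4*x - 48

Solve f'(x) = 0:
  Factor: x^4 - 11*x^3 + 32*x^2 - 4*x - 48 = (x - 6)*(x - 4)*(x - 2)*(x + 1) = 0.
  ⇒ x = -1, 2, 4, 6

f''(x) = 4*x^3 - 33*x^2 + 64*x - 4
Second-derivative test at each critical point:
  f''(-1) = -105 < 0 → local maximum
  f''(2) = 24 > 0 → local minimum
  f''(4) = -20 < 0 → local maximum
  f''(6) = 56 > 0 → local minimum

Critical points: x = -1 (local maximum); x = 2 (local minimum); x = 4 (local maximum); x = 6 (local minimum)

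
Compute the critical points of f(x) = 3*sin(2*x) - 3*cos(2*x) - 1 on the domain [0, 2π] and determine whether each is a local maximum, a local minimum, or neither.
f'(x) = 6*sqrt(2)*sin(2*x + pi/4)

Solve f'(x) = 0 on [0, 2π]:
  f'(x) = 0 ⇔ 3*cos(2*x) = -3*sin(2*x) ⇔ tan(2*x) = -1, i.e. 2*x = arctan(-1) + nπ; keep the solutions lying in [0, 2π].
  ⇒ x = 3*pi/8 ≈ 1.1781, 7*pi/8 ≈ 2.7489, 11*pi/8 ≈ 4.3197, 15*pi/8 ≈ 5.8905

f''(x) = 12*sqrt(2)*cos(2*x + pi/4)
Second-derivative test at each critical point:
  f''(1.1781) = -16.9706 < 0 → local maximum
  f''(2.7489) = 16.9706 > 0 → local minimum
  f''(4.3197) = -16.9706 < 0 → local maximum
  f''(5.8905) = 16.9706 > 0 → local minimum

Critical points: x = 3*pi/8 ≈ 1.1781 (local maximum); x = 7*pi/8 ≈ 2.7489 (local minimum); x = 11*pi/8 ≈ 4.3197 (local maximum); x = 15*pi/8 ≈ 5.8905 (local minimum)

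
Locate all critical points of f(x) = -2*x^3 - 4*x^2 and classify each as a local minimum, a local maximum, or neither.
f'(x) = 2*x*(-3*x - 4)

Solve f'(x) = 0:
  Factor: -6*x^2 - 8*x = -2*x*(3*x + 4) = 0.
  ⇒ x = -4/3, 0

f''(x) = -12*x - 8
Second-derivative test at each critical point:
  f''(-4/3) = 8 > 0 → local minimum
  f''(0) = -8 < 0 → local maximum

Critical points: x = -4/3 (local minimum); x = 0 (local maximum)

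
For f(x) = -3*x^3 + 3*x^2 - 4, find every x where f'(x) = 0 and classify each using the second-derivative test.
f'(x) = 3*x*(2 - 3*x)

Solve f'(x) = 0:
  Factor: -9*x^2 + 6*x = -3*x*(3*x - 2) = 0.
  ⇒ x = 0, 2/3

f''(x) = 6 - 18*x
Second-derivative test at each critical point:
  f''(0) = 6 > 0 → local minimum
  f''(2/3) = -6 < 0 → local maximum

Critical points: x = 0 (local minimum); x = 2/3 (local maximum)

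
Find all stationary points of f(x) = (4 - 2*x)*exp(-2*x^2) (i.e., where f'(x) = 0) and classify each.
f'(x) = 2*(4*x*(x - 2) - 1)*exp(-2*x^2)

Solve f'(x) = 0:
  f'(x) = (8*x^2 - 16*x - 2)·exp(-2*x^2) and exp(-2*x^2) > 0 for every x, so f'(x) = 0 ⇔ 8*x^2 - 16*x - 2 = 0.
  Factor: 8*x^2 - 16*x - 2 = 2*(4*x^2 - 8*x - 1); 4*x^2 - 8*x - 1 = 0 has no rational roots; quadratic formula: x = (8 ± √80)/8.
  ⇒ x = 1 - sqrt(5)/2 ≈ -0.1180, 1 + sqrt(5)/2 ≈ 2.1180

f''(x) = 8*(4*x^2*(2 - x) + 3*x - 2)*exp(-2*x^2)
Second-derivative test at each critical point:
  f''(-0.1180) = -17.3970 < 0 → local maximum
  f''(2.1180) = 0.0023 > 0 → local minimum

Critical points: x = 1 - sqrt(5)/2 ≈ -0.1180 (local maximum); x = 1 + sqrt(5)/2 ≈ 2.1180 (local minimum)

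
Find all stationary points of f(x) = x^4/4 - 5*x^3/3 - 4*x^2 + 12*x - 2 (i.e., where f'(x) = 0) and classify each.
f'(x) = x^3 - 5*x^2 - 8*x + 12

Solve f'(x) = 0:
  Factor: x^3 - 5*x^2 - 8*x + 12 = (x - 6)*(x - 1)*(x + 2) = 0.
  ⇒ x = -2, 1, 6

f''(x) = 3*x^2 - 10*x - 8
Second-derivative test at each critical point:
  f''(-2) = 24 > 0 → local minimum
  f''(1) = -15 < 0 → local maximum
  f''(6) = 40 > 0 → local minimum

Critical points: x = -2 (local minimum); x = 1 (local maximum); x = 6 (local minimum)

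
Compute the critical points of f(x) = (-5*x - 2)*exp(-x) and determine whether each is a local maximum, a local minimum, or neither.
f'(x) = (5*x - 3)*exp(-x)

Solve f'(x) = 0:
  f'(x) = (5*x - 3)·exp(-x) and exp(-x) > 0 for every x, so f'(x) = 0 ⇔ 5*x - 3 = 0.
  5*x - 3 = 0.
  ⇒ x = 3/5

f''(x) = (8 - 5*x)*exp(-x)
Second-derivative test at each critical point:
  f''(3/5) = 2.7441 > 0 → local minimum

Critical points: x = 3/5 (local minimum)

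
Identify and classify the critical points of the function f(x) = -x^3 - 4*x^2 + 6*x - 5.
f'(x) = -3*x^2 - 8*x + 6

Solve f'(x) = 0:
  3*x^2 + 8*x - 6 = 0 has no rational roots; quadratic formula: x = (-8 ± √136)/6.
  ⇒ x = -sqrt(34)/3 - 4/3 ≈ -3.2770, -4/3 + sqrt(34)/3 ≈ 0.6103

f''(x) = -6*x - 8
Second-derivative test at each critical point:
  f''(-3.2770) = 11.6619 > 0 → local minimum
  f''(0.6103) = -11.6619 < 0 → local maximum

Critical points: x = -sqrt(34)/3 - 4/3 ≈ -3.2770 (local minimum); x = -4/3 + sqrt(34)/3 ≈ 0.6103 (local maximum)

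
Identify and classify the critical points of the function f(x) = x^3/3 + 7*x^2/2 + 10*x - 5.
f'(x) = x^2 + 7*x + 10

Solve f'(x) = 0:
  Factor: x^2 + 7*x + 10 = (x + 2)*(x + 5) = 0.
  ⇒ x = -5, -2

f''(x) = 2*x + 7
Second-derivative test at each critical point:
  f''(-5) = -3 < 0 → local maximum
  f''(-2) = 3 > 0 → local minimum

Critical points: x = -5 (local maximum); x = -2 (local minimum)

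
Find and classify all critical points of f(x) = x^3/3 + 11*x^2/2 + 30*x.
f'(x) = x^2 + 11*x + 30

Solve f'(x) = 0:
  Factor: x^2 + 11*x + 30 = (x + 5)*(x + 6) = 0.
  ⇒ x = -6, -5

f''(x) = 2*x + 11
Second-derivative test at each critical point:
  f''(-6) = -1 < 0 → local maximum
  f''(-5) = 1 > 0 → local minimum

Critical points: x = -6 (local maximum); x = -5 (local minimum)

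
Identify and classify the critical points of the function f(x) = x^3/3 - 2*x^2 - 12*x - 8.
f'(x) = x^2 - 4*x - 12

Solve f'(x) = 0:
  Factor: x^2 - 4*x - 12 = (x - 6)*(x + 2) = 0.
  ⇒ x = -2, 6

f''(x) = 2*x - 4
Second-derivative test at each critical point:
  f''(-2) = -8 < 0 → local maximum
  f''(6) = 8 > 0 → local minimum

Critical points: x = -2 (local maximum); x = 6 (local minimum)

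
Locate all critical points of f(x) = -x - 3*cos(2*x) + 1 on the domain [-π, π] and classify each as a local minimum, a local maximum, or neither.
f'(x) = 6*sin(2*x) - 1

Solve f'(x) = 0 on [-π, π]:
  f'(x) = 0 ⇔ sin(2*x) = 1/6, i.e. 2*x = arcsin(1/6) + 2nπ or 2*x = π − arcsin(1/6) + 2nπ; keep the solutions lying in [-π, π].
  ⇒ x = -pi + asin(1/6)/2 ≈ -3.0579, -pi/2 - asin(1/6)/2 ≈ -1.6545, asin(1/6)/2 ≈ 0.0837, -asin(1/6)/2 + pi/2 ≈ 1.4871

f''(x) = 12*cos(2*x)
Second-derivative test at each critical point:
  f''(-3.0579) = 11.8322 > 0 → local minimum
  f''(-1.6545) = -11.8322 < 0 → local maximum
  f''(0.0837) = 11.8322 > 0 → local minimum
  f''(1.4871) = -11.8322 < 0 → local maximum

Critical points: x = -pi + asin(1/6)/2 ≈ -3.0579 (local minimum); x = -pi/2 - asin(1/6)/2 ≈ -1.6545 (local maximum); x = asin(1/6)/2 ≈ 0.0837 (local minimum); x = -asin(1/6)/2 + pi/2 ≈ 1.4871 (local maximum)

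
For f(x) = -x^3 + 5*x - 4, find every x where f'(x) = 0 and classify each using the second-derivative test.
f'(x) = 5 - 3*x^2

Solve f'(x) = 0:
  3*x^2 - 5 = 0 has no rational roots; quadratic formula: x = (0 ± √60)/6.
  ⇒ x = -sqrt(15)/3 ≈ -1.2910, sqrt(15)/3 ≈ 1.2910

f''(x) = -6*x
Second-derivative test at each critical point:
  f''(-1.2910) = 7.7460 > 0 → local minimum
  f''(1.2910) = -7.7460 < 0 → local maximum

Critical points: x = -sqrt(15)/3 ≈ -1.2910 (local minimum); x = sqrt(15)/3 ≈ 1.2910 (local maximum)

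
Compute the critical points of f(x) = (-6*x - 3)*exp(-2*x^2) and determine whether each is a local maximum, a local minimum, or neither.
f'(x) = 6*(2*x*(2*x + 1) - 1)*exp(-2*x^2)

Solve f'(x) = 0:
  f'(x) = (24*x^2 + 12*x - 6)·exp(-2*x^2) and exp(-2*x^2) > 0 for every x, so f'(x) = 0 ⇔ 24*x^2 + 12*x - 6 = 0.
  Factor: 24*x^2 + 12*x - 6 = 6*(4*x^2 + 2*x - 1); 4*x^2 + 2*x - 1 = 0 has no rational roots; quadratic formula: x = (-2 ± √20)/8.
  ⇒ x = -sqrt(5)/4 - 1/4 ≈ -0.8090, -1/4 + sqrt(5)/4 ≈ 0.3090

f''(x) = 12*(-8*x^3 - 4*x^2 + 6*x + 1)*exp(-2*x^2)
Second-derivative test at each critical point:
  f''(-0.8090) = -7.2472 < 0 → local maximum
  f''(0.3090) = 22.1678 > 0 → local minimum

Critical points: x = -sqrt(5)/4 - 1/4 ≈ -0.8090 (local maximum); x = -1/4 + sqrt(5)/4 ≈ 0.3090 (local minimum)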